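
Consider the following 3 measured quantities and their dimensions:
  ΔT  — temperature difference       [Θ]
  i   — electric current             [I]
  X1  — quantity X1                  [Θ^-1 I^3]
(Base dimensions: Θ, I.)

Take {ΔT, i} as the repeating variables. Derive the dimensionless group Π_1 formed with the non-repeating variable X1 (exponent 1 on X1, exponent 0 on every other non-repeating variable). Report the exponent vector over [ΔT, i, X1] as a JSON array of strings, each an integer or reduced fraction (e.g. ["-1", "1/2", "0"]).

["1", "-3", "1"]

Dimensional matrix (Θ×I by ΔT×i×X1):
  Θ: [ 1  0 -1]
  I: [ 0  1  3]
RREF → pivots at {ΔT,i} ⇒ r = 2
Pivot set = {ΔT,i}, free = {X1}
RREF:
  r0: [   1    0   -1]
  r1: [   0    1    3]
Fix exponent of X1 at 1; solve each RREF row for its pivot's exponent:
  r0: exp(ΔT) + (-1)·1 = 0 ⇒ exp(ΔT) = 1
  r1: exp(i) + (3)·1 = 0 ⇒ exp(i) = -3
Π_1 = ΔT · i^-3 · X1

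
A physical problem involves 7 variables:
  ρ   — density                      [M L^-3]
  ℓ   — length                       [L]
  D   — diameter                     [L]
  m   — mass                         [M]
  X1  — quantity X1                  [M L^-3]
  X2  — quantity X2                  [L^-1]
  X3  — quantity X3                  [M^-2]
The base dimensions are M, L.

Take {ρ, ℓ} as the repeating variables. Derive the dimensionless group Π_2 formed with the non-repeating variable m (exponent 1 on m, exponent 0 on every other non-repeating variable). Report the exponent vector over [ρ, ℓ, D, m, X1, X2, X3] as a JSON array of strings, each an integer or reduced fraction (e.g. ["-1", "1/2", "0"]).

Exponent matrix [M,L] × [ρ,ℓ,D,m,X1,X2,X3]:
  M: [ 1  0  0  1  1  0 -2]
  L: [-3  1  1  0 -3 -1  0]
Echelon form has 2 nonzero rows (pivots: ρ,ℓ)
Pivot set = {ρ,ℓ}, free = {D,m,X1,X2,X3}
RREF:
  r0: [   1    0    0    1    1    0   -2]
  r1: [   0    1    1    3    0   -1   -6]
Fix exponent of m at 1, D at 0, X1 at 0, X2 at 0, X3 at 0; solve each RREF row for its pivot's exponent:
  r0: exp(ρ) + (1)·1 = 0 ⇒ exp(ρ) = -1
  r1: exp(ℓ) + (3)·1 = 0 ⇒ exp(ℓ) = -3
Π_2 = ρ^-1 · ℓ^-3 · m

["-1", "-3", "0", "1", "0", "0", "0"]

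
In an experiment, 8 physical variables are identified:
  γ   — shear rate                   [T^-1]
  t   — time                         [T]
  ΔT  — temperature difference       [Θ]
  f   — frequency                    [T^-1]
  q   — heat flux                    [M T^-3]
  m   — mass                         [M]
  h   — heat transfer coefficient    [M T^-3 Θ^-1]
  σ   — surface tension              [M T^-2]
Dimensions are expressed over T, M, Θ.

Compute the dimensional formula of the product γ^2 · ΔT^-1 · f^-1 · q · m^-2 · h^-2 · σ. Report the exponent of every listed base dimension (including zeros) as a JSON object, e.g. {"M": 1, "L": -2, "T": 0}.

Exponent matrix [T,M,Θ] × [γ,t,ΔT,f,q,m,h,σ]:
  T: [-1  1  0 -1 -3  0 -3 -2]
  M: [ 0  0  0  0  1  1  1  1]
  Θ: [ 0  0  1  0  0  0 -1  0]
  [T]: (2)·-1+(-1)·0+(-1)·-1+(1)·-3+(-2)·0+(-2)·-3+(1)·-2 = 0
  [M]: (2)·0+(-1)·0+(-1)·0+(1)·1+(-2)·1+(-2)·1+(1)·1 = -2
  [Θ]: (2)·0+(-1)·1+(-1)·0+(1)·0+(-2)·0+(-2)·-1+(1)·0 = 1
⇒ M^-2 Θ

{"T": 0, "M": -2, "Θ": 1}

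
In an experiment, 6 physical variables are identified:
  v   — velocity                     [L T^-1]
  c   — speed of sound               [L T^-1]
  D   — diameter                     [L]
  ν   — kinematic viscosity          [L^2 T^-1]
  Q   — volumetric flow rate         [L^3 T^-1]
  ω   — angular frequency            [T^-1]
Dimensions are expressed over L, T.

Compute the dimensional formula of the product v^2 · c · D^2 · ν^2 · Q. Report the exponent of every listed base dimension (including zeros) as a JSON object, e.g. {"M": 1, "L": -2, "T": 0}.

{"L": 12, "T": -6}

Write exponents as rows L,T / cols v,c,D,ν,Q,ω:
  L: [ 1  1  1  2  3  0]
  T: [-1 -1  0 -1 -1 -1]
  [L]: (2)·1+(1)·1+(2)·1+(2)·2+(1)·3 = 12
  [T]: (2)·-1+(1)·-1+(2)·0+(2)·-1+(1)·-1 = -6
⇒ L^12 T^-6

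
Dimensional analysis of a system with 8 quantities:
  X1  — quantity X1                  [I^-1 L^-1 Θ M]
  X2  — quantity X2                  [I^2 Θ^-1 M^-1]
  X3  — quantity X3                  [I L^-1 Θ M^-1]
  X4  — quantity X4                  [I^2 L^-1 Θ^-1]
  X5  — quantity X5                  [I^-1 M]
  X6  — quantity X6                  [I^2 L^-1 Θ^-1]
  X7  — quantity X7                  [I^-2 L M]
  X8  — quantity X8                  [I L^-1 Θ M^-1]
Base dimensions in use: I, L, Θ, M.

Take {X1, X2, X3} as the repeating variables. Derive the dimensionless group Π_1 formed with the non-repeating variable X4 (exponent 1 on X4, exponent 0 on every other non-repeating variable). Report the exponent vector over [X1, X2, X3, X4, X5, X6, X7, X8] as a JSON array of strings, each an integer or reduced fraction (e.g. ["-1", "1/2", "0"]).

["-3/2", "-2", "1/2", "1", "0", "0", "0", "0"]

Dimensional matrix (I×L×Θ×M by X1×X2×X3×X4×X5×X6×X7×X8):
  I: [-1  2  1  2 -1  2 -2  1]
  L: [-1  0 -1 -1  0 -1  1 -1]
  Θ: [ 1 -1  1 -1  0 -1  0  1]
  M: [ 1 -1 -1  0  1  0  1 -1]
Row reduction gives pivot columns X1,X2,X3; rank = 3
Repeat: X1,X2,X3; free: X4,X5,X6,X7,X8
RREF:
  r0: [   1    0    0  3/2  1/2  3/2 -1/2    0]
  r1: [   0    1    0    2    0    2   -1    0]
  r2: [   0    0    1 -1/2 -1/2 -1/2 -1/2    1]
  r3: [   0    0    0    0    0    0    0    0]
Fix exponent of X4 at 1, X5 at 0, X6 at 0, X7 at 0, X8 at 0; solve each RREF row for its pivot's exponent:
  r0: exp(X1) + (3/2)·1 = 0 ⇒ exp(X1) = -3/2
  r1: exp(X2) + (2)·1 = 0 ⇒ exp(X2) = -2
  r2: exp(X3) + (-1/2)·1 = 0 ⇒ exp(X3) = 1/2
Π_1 = X1^(-3/2) · X2^-2 · X3^(1/2) · X4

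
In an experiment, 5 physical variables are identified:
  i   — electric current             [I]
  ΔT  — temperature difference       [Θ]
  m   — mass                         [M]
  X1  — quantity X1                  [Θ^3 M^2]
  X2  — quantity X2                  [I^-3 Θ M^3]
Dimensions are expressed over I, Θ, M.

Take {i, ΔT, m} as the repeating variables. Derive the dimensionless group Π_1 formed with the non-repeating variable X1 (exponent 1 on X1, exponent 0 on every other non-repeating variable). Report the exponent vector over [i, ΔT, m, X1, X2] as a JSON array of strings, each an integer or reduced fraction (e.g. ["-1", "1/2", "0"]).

["0", "-3", "-2", "1", "0"]

Write exponents as rows I,Θ,M / cols i,ΔT,m,X1,X2:
  I: [ 1  0  0  0 -3]
  Θ: [ 0  1  0  3  1]
  M: [ 0  0  1  2  3]
Row reduction gives pivot columns i,ΔT,m; rank = 3
Pivot set = {i,ΔT,m}, free = {X1,X2}
RREF:
  r0: [   1    0    0    0   -3]
  r1: [   0    1    0    3    1]
  r2: [   0    0    1    2    3]
Fix exponent of X1 at 1, X2 at 0; solve each RREF row for its pivot's exponent:
  r0: exp(i) + (0)·1 = 0 ⇒ exp(i) = 0
  r1: exp(ΔT) + (3)·1 = 0 ⇒ exp(ΔT) = -3
  r2: exp(m) + (2)·1 = 0 ⇒ exp(m) = -2
Π_1 = ΔT^-3 · m^-2 · X1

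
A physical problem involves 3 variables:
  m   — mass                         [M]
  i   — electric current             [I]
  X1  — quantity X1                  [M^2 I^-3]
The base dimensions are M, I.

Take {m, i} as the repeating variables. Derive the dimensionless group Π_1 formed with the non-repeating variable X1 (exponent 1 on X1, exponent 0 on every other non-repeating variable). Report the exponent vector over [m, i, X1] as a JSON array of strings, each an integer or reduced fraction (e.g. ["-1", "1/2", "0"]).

Write exponents as rows M,I / cols m,i,X1:
  M: [ 1  0  2]
  I: [ 0  1 -3]
Row reduction gives pivot columns m,i; rank = 2
Pivot set = {m,i}, free = {X1}
RREF:
  r0: [   1    0    2]
  r1: [   0    1   -3]
Fix exponent of X1 at 1; solve each RREF row for its pivot's exponent:
  r0: exp(m) + (2)·1 = 0 ⇒ exp(m) = -2
  r1: exp(i) + (-3)·1 = 0 ⇒ exp(i) = 3
Π_1 = m^-2 · i^3 · X1

["-2", "3", "1"]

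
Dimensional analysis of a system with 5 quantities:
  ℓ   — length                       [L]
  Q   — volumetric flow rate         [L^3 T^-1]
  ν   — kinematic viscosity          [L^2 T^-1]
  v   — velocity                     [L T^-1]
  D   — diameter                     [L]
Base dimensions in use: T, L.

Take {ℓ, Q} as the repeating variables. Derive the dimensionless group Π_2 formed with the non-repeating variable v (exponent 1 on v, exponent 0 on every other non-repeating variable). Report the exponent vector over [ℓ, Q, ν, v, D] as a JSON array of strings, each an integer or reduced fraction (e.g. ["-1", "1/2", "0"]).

["2", "-1", "0", "1", "0"]

Exponent matrix [T,L] × [ℓ,Q,ν,v,D]:
  T: [ 0 -1 -1 -1  0]
  L: [ 1  3  2  1  1]
Echelon form has 2 nonzero rows (pivots: ℓ,Q)
Repeat: ℓ,Q; free: ν,v,D
RREF:
  r0: [   1    0   -1   -2    1]
  r1: [   0    1    1    1    0]
Fix exponent of v at 1, ν at 0, D at 0; solve each RREF row for its pivot's exponent:
  r0: exp(ℓ) + (-2)·1 = 0 ⇒ exp(ℓ) = 2
  r1: exp(Q) + (1)·1 = 0 ⇒ exp(Q) = -1
Π_2 = ℓ^2 · Q^-1 · v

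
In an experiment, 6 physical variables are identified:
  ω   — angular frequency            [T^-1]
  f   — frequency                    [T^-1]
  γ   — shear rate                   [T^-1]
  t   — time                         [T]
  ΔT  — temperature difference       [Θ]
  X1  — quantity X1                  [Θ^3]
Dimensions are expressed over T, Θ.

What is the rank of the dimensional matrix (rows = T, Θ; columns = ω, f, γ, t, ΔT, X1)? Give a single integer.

Write exponents as rows T,Θ / cols ω,f,γ,t,ΔT,X1:
  T: [-1 -1 -1  1  0  0]
  Θ: [ 0  0  0  0  1  3]
Row reduction gives pivot columns ω,ΔT; rank = 2

2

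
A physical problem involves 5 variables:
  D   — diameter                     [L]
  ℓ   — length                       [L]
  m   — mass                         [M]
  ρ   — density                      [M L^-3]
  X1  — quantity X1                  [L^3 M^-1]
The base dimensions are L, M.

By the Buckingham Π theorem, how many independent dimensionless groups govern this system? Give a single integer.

Dimensional matrix (L×M by D×ℓ×m×ρ×X1):
  L: [ 1  1  0 -3  3]
  M: [ 0  0  1  1 -1]
Row reduction gives pivot columns D,m; rank = 2
n=5, r=2 ⇒ 3 dimensionless groups

3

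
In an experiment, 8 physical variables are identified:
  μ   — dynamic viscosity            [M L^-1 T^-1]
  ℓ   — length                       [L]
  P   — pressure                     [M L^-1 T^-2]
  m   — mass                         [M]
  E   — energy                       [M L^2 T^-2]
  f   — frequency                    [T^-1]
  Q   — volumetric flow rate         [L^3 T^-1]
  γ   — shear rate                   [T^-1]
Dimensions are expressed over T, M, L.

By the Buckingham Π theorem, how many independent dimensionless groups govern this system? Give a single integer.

Dimensional matrix (T×M×L by μ×ℓ×P×m×E×f×Q×γ):
  T: [-1  0 -2  0 -2 -1 -1 -1]
  M: [ 1  0  1  1  1  0  0  0]
  L: [-1  1 -1  0  2  0  3  0]
RREF → pivots at {μ,ℓ,P} ⇒ r = 3
n=8, r=3 ⇒ 5 dimensionless groups

5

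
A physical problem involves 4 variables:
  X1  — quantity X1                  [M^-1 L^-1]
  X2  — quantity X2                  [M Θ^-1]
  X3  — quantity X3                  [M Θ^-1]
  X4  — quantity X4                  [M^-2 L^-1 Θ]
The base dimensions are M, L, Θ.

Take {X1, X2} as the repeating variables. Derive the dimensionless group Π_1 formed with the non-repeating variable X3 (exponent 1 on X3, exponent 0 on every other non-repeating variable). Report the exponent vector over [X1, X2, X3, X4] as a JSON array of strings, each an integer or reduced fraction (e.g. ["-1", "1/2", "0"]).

["0", "-1", "1", "0"]

Write exponents as rows M,L,Θ / cols X1,X2,X3,X4:
  M: [-1  1  1 -2]
  L: [-1  0  0 -1]
  Θ: [ 0 -1 -1  1]
RREF → pivots at {X1,X2} ⇒ r = 2
Repeat: X1,X2; free: X3,X4
RREF:
  r0: [   1    0    0    1]
  r1: [   0    1    1   -1]
  r2: [   0    0    0    0]
Fix exponent of X3 at 1, X4 at 0; solve each RREF row for its pivot's exponent:
  r0: exp(X1) + (0)·1 = 0 ⇒ exp(X1) = 0
  r1: exp(X2) + (1)·1 = 0 ⇒ exp(X2) = -1
Π_1 = X2^-1 · X3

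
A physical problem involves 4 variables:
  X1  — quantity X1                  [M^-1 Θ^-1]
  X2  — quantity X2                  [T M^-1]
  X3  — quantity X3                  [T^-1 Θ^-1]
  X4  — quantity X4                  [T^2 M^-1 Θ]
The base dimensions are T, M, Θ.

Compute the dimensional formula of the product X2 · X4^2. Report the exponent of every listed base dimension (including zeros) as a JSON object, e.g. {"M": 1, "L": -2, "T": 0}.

Write exponents as rows T,M,Θ / cols X1,X2,X3,X4:
  T: [ 0  1 -1  2]
  M: [-1 -1  0 -1]
  Θ: [-1  0 -1  1]
  [T]: (1)·1+(2)·2 = 5
  [M]: (1)·-1+(2)·-1 = -3
  [Θ]: (1)·0+(2)·1 = 2
⇒ T^5 M^-3 Θ^2

{"T": 5, "M": -3, "Θ": 2}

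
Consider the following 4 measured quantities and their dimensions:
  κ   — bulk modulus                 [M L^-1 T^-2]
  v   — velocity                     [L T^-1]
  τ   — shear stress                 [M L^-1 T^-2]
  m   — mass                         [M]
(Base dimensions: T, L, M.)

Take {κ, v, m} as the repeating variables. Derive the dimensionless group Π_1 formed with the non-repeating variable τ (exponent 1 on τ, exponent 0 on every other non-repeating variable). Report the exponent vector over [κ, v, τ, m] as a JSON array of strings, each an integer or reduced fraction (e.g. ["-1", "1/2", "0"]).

Dimensional matrix (T×L×M by κ×v×τ×m):
  T: [-2 -1 -2  0]
  L: [-1  1 -1  0]
  M: [ 1  0  1  1]
RREF → pivots at {κ,v,m} ⇒ r = 3
Repeat: κ,v,m; free: τ
RREF:
  r0: [   1    0    1    0]
  r1: [   0    1    0    0]
  r2: [   0    0    0    1]
Fix exponent of τ at 1; solve each RREF row for its pivot's exponent:
  r0: exp(κ) + (1)·1 = 0 ⇒ exp(κ) = -1
  r1: exp(v) + (0)·1 = 0 ⇒ exp(v) = 0
  r2: exp(m) + (0)·1 = 0 ⇒ exp(m) = 0
Π_1 = κ^-1 · τ

["-1", "0", "1", "0"]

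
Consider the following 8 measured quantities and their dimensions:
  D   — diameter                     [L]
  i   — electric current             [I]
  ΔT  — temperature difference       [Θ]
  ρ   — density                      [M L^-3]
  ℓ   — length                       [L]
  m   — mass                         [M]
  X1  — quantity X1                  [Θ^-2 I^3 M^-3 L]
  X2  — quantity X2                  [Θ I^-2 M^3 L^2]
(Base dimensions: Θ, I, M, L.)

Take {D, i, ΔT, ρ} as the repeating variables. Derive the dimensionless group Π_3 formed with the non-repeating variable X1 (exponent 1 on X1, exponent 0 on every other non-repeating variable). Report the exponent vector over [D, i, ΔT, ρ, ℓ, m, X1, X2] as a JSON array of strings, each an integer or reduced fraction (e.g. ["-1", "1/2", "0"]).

Write exponents as rows Θ,I,M,L / cols D,i,ΔT,ρ,ℓ,m,X1,X2:
  Θ: [ 0  0  1  0  0  0 -2  1]
  I: [ 0  1  0  0  0  0  3 -2]
  M: [ 0  0  0  1  0  1 -3  3]
  L: [ 1  0  0 -3  1  0  1  2]
Echelon form has 4 nonzero rows (pivots: D,i,ΔT,ρ)
Pivot set = {D,i,ΔT,ρ}, free = {ℓ,m,X1,X2}
RREF:
  r0: [   1    0    0    0    1    3   -8   11]
  r1: [   0    1    0    0    0    0    3   -2]
  r2: [   0    0    1    0    0    0   -2    1]
  r3: [   0    0    0    1    0    1   -3    3]
Fix exponent of X1 at 1, ℓ at 0, m at 0, X2 at 0; solve each RREF row for its pivot's exponent:
  r0: exp(D) + (-8)·1 = 0 ⇒ exp(D) = 8
  r1: exp(i) + (3)·1 = 0 ⇒ exp(i) = -3
  r2: exp(ΔT) + (-2)·1 = 0 ⇒ exp(ΔT) = 2
  r3: exp(ρ) + (-3)·1 = 0 ⇒ exp(ρ) = 3
Π_3 = D^8 · i^-3 · ΔT^2 · ρ^3 · X1

["8", "-3", "2", "3", "0", "0", "1", "0"]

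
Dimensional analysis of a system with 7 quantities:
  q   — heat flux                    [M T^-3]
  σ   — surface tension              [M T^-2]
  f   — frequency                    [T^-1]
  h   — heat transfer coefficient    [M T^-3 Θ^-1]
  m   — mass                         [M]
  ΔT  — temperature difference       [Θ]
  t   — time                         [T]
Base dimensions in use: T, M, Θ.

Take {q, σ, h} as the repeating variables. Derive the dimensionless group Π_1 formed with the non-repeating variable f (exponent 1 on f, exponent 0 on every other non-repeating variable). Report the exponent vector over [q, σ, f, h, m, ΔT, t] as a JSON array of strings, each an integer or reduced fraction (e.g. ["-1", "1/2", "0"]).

Exponent matrix [T,M,Θ] × [q,σ,f,h,m,ΔT,t]:
  T: [-3 -2 -1 -3  0  0  1]
  M: [ 1  1  0  1  1  0  0]
  Θ: [ 0  0  0 -1  0  1  0]
Row reduction gives pivot columns q,σ,h; rank = 3
Pivot set = {q,σ,h}, free = {f,m,ΔT,t}
RREF:
  r0: [   1    0    1    0   -2    1   -1]
  r1: [   0    1   -1    0    3    0    1]
  r2: [   0    0    0    1    0   -1    0]
Fix exponent of f at 1, m at 0, ΔT at 0, t at 0; solve each RREF row for its pivot's exponent:
  r0: exp(q) + (1)·1 = 0 ⇒ exp(q) = -1
  r1: exp(σ) + (-1)·1 = 0 ⇒ exp(σ) = 1
  r2: exp(h) + (0)·1 = 0 ⇒ exp(h) = 0
Π_1 = q^-1 · σ · f

["-1", "1", "1", "0", "0", "0", "0"]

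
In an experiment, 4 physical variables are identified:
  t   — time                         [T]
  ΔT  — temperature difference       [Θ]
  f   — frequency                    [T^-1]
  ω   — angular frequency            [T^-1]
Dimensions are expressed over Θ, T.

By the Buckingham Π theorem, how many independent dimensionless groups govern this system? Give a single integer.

Dimensional matrix (Θ×T by t×ΔT×f×ω):
  Θ: [ 0  1  0  0]
  T: [ 1  0 -1 -1]
Echelon form has 2 nonzero rows (pivots: t,ΔT)
Π count = n − r = 4 − 2 = 2

2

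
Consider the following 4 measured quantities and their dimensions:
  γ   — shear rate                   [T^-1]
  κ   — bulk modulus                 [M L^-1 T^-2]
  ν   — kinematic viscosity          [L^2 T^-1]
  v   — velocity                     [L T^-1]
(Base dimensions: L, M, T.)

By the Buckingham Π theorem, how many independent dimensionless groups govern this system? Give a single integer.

Exponent matrix [L,M,T] × [γ,κ,ν,v]:
  L: [ 0 -1  2  1]
  M: [ 0  1  0  0]
  T: [-1 -2 -1 -1]
RREF → pivots at {γ,κ,ν} ⇒ r = 3
Π count = n − r = 4 − 3 = 1

1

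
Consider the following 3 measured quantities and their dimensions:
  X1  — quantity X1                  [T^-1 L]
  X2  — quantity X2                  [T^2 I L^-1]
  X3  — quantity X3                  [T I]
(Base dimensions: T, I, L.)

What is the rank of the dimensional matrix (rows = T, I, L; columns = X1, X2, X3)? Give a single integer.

Exponent matrix [T,I,L] × [X1,X2,X3]:
  T: [-1  2  1]
  I: [ 0  1  1]
  L: [ 1 -1  0]
RREF → pivots at {X1,X2} ⇒ r = 2

2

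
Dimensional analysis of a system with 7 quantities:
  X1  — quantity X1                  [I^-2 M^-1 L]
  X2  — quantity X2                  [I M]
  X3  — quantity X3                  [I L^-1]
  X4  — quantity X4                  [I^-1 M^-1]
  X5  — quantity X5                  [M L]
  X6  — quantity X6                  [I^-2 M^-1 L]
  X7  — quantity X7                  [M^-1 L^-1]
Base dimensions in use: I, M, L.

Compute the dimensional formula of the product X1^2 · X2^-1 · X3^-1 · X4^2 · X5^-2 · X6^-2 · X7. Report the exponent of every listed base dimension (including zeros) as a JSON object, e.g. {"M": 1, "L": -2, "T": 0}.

Write exponents as rows I,M,L / cols X1,X2,X3,X4,X5,X6,X7:
  I: [-2  1  1 -1  0 -2  0]
  M: [-1  1  0 -1  1 -1 -1]
  L: [ 1  0 -1  0  1  1 -1]
  [I]: (2)·-2+(-1)·1+(-1)·1+(2)·-1+(-2)·0+(-2)·-2+(1)·0 = -4
  [M]: (2)·-1+(-1)·1+(-1)·0+(2)·-1+(-2)·1+(-2)·-1+(1)·-1 = -6
  [L]: (2)·1+(-1)·0+(-1)·-1+(2)·0+(-2)·1+(-2)·1+(1)·-1 = -2
⇒ I^-4 M^-6 L^-2

{"I": -4, "M": -6, "L": -2}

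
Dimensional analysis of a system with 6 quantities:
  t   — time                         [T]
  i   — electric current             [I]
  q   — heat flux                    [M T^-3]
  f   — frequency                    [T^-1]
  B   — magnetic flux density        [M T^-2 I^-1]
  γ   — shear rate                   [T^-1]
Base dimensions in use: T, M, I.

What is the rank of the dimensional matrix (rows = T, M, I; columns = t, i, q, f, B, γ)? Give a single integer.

Exponent matrix [T,M,I] × [t,i,q,f,B,γ]:
  T: [ 1  0 -3 -1 -2 -1]
  M: [ 0  0  1  0  1  0]
  I: [ 0  1  0  0 -1  0]
Row reduction gives pivot columns t,i,q; rank = 3

3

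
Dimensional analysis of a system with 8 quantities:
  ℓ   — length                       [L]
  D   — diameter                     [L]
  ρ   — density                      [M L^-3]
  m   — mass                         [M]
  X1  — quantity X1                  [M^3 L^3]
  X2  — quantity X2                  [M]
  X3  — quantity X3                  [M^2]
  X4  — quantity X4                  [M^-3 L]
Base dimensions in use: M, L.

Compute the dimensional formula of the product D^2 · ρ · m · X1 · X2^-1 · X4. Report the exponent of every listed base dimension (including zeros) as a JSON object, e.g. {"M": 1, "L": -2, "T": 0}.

{"M": 1, "L": 3}

Write exponents as rows M,L / cols ℓ,D,ρ,m,X1,X2,X3,X4:
  M: [ 0  0  1  1  3  1  2 -3]
  L: [ 1  1 -3  0  3  0  0  1]
  [M]: (2)·0+(1)·1+(1)·1+(1)·3+(-1)·1+(1)·-3 = 1
  [L]: (2)·1+(1)·-3+(1)·0+(1)·3+(-1)·0+(1)·1 = 3
⇒ M L^3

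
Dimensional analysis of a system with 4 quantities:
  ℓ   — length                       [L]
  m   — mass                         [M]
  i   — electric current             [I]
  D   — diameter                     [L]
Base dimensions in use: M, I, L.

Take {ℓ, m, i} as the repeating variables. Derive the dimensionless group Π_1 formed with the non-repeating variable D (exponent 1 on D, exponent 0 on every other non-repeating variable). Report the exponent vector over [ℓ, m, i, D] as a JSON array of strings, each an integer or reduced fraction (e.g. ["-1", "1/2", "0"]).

Write exponents as rows M,I,L / cols ℓ,m,i,D:
  M: [ 0  1  0  0]
  I: [ 0  0  1  0]
  L: [ 1  0  0  1]
RREF → pivots at {ℓ,m,i} ⇒ r = 3
Pivot set = {ℓ,m,i}, free = {D}
RREF:
  r0: [   1    0    0    1]
  r1: [   0    1    0    0]
  r2: [   0    0    1    0]
Fix exponent of D at 1; solve each RREF row for its pivot's exponent:
  r0: exp(ℓ) + (1)·1 = 0 ⇒ exp(ℓ) = -1
  r1: exp(m) + (0)·1 = 0 ⇒ exp(m) = 0
  r2: exp(i) + (0)·1 = 0 ⇒ exp(i) = 0
Π_1 = ℓ^-1 · D

["-1", "0", "0", "1"]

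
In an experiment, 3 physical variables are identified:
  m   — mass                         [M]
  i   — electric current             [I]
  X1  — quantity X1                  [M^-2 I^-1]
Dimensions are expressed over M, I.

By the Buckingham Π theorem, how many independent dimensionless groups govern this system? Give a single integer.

Dimensional matrix (M×I by m×i×X1):
  M: [ 1  0 -2]
  I: [ 0  1 -1]
Row reduction gives pivot columns m,i; rank = 2
n=3, r=2 ⇒ 1 dimensionless group

1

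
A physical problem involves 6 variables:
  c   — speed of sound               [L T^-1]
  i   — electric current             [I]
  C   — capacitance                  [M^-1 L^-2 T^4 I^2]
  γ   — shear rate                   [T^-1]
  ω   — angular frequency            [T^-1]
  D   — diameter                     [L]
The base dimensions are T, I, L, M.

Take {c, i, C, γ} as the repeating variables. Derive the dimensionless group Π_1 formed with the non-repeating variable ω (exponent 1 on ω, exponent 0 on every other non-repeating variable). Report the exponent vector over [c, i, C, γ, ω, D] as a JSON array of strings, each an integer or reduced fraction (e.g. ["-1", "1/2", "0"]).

Dimensional matrix (T×I×L×M by c×i×C×γ×ω×D):
  T: [-1  0  4 -1 -1  0]
  I: [ 0  1  2  0  0  0]
  L: [ 1  0 -2  0  0  1]
  M: [ 0  0 -1  0  0  0]
RREF → pivots at {c,i,C,γ} ⇒ r = 4
Repeat: c,i,C,γ; free: ω,D
RREF:
  r0: [   1    0    0    0    0    1]
  r1: [   0    1    0    0    0    0]
  r2: [   0    0    1    0    0    0]
  r3: [   0    0    0    1    1   -1]
Fix exponent of ω at 1, D at 0; solve each RREF row for its pivot's exponent:
  r0: exp(c) + (0)·1 = 0 ⇒ exp(c) = 0
  r1: exp(i) + (0)·1 = 0 ⇒ exp(i) = 0
  r2: exp(C) + (0)·1 = 0 ⇒ exp(C) = 0
  r3: exp(γ) + (1)·1 = 0 ⇒ exp(γ) = -1
Π_1 = γ^-1 · ω

["0", "0", "0", "-1", "1", "0"]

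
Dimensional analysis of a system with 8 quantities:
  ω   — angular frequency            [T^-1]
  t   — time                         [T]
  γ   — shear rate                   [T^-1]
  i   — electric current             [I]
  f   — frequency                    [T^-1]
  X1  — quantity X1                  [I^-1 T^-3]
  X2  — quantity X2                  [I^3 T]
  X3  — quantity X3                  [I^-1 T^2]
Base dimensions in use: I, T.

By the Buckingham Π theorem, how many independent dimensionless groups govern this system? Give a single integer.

Write exponents as rows I,T / cols ω,t,γ,i,f,X1,X2,X3:
  I: [ 0  0  0  1  0 -1  3 -1]
  T: [-1  1 -1  0 -1 -3  1  2]
RREF → pivots at {ω,i} ⇒ r = 2
n=8, r=2 ⇒ 6 dimensionless groups

6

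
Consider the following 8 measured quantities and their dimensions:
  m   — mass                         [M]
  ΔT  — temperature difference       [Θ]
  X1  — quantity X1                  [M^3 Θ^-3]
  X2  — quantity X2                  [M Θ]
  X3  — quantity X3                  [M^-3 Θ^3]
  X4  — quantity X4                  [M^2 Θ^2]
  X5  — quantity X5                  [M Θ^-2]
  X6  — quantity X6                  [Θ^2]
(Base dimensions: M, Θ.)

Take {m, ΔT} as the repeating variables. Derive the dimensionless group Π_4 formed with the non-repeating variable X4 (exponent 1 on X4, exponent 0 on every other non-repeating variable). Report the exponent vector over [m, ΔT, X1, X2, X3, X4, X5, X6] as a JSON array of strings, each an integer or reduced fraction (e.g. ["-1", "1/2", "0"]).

Exponent matrix [M,Θ] × [m,ΔT,X1,X2,X3,X4,X5,X6]:
  M: [ 1  0  3  1 -3  2  1  0]
  Θ: [ 0  1 -3  1  3  2 -2  2]
Row reduction gives pivot columns m,ΔT; rank = 2
Pivot set = {m,ΔT}, free = {X1,X2,X3,X4,X5,X6}
RREF:
  r0: [   1    0    3    1   -3    2    1    0]
  r1: [   0    1   -3    1    3    2   -2    2]
Fix exponent of X4 at 1, X1 at 0, X2 at 0, X3 at 0, X5 at 0, X6 at 0; solve each RREF row for its pivot's exponent:
  r0: exp(m) + (2)·1 = 0 ⇒ exp(m) = -2
  r1: exp(ΔT) + (2)·1 = 0 ⇒ exp(ΔT) = -2
Π_4 = m^-2 · ΔT^-2 · X4

["-2", "-2", "0", "0", "0", "1", "0", "0"]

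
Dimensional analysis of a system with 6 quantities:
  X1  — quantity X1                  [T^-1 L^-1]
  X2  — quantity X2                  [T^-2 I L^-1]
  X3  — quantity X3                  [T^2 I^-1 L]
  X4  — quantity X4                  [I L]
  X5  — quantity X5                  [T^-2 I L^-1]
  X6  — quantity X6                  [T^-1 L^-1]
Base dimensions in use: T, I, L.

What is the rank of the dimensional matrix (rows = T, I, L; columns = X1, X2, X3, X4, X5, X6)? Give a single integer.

2

Exponent matrix [T,I,L] × [X1,X2,X3,X4,X5,X6]:
  T: [-1 -2  2  0 -2 -1]
  I: [ 0  1 -1  1  1  0]
  L: [-1 -1  1  1 -1 -1]
RREF → pivots at {X1,X2} ⇒ r = 2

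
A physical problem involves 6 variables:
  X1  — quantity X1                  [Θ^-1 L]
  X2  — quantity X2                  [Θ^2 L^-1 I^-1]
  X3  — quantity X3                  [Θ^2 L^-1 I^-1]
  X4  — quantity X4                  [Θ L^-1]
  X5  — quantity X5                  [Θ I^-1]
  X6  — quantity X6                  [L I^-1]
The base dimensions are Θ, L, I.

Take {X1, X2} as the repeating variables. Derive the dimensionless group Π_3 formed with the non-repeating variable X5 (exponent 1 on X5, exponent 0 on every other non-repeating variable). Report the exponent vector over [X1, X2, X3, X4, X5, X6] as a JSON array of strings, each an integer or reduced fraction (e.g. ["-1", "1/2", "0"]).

["-1", "-1", "0", "0", "1", "0"]

Exponent matrix [Θ,L,I] × [X1,X2,X3,X4,X5,X6]:
  Θ: [-1  2  2  1  1  0]
  L: [ 1 -1 -1 -1  0  1]
  I: [ 0 -1 -1  0 -1 -1]
Echelon form has 2 nonzero rows (pivots: X1,X2)
Repeat: X1,X2; free: X3,X4,X5,X6
RREF:
  r0: [   1    0    0   -1    1    2]
  r1: [   0    1    1    0    1    1]
  r2: [   0    0    0    0    0    0]
Fix exponent of X5 at 1, X3 at 0, X4 at 0, X6 at 0; solve each RREF row for its pivot's exponent:
  r0: exp(X1) + (1)·1 = 0 ⇒ exp(X1) = -1
  r1: exp(X2) + (1)·1 = 0 ⇒ exp(X2) = -1
Π_3 = X1^-1 · X2^-1 · X5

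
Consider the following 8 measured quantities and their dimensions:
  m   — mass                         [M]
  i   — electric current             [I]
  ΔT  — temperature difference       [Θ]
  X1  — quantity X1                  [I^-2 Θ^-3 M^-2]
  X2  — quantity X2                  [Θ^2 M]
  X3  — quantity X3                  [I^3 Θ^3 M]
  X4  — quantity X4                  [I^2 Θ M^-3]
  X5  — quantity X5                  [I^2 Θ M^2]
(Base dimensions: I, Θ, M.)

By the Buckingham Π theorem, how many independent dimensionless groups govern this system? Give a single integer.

Dimensional matrix (I×Θ×M by m×i×ΔT×X1×X2×X3×X4×X5):
  I: [ 0  1  0 -2  0  3  2  2]
  Θ: [ 0  0  1 -3  2  3  1  1]
  M: [ 1  0  0 -2  1  1 -3  2]
Row reduction gives pivot columns m,i,ΔT; rank = 3
n=8, r=3 ⇒ 5 dimensionless groups

5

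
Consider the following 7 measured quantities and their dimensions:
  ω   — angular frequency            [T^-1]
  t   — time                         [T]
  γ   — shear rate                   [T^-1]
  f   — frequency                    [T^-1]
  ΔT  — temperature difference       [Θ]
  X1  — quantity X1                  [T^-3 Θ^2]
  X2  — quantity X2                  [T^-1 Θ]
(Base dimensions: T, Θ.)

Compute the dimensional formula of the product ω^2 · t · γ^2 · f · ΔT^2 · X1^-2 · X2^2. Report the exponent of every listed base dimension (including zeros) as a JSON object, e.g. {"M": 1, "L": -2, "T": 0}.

{"T": 0, "Θ": 0}

Exponent matrix [T,Θ] × [ω,t,γ,f,ΔT,X1,X2]:
  T: [-1  1 -1 -1  0 -3 -1]
  Θ: [ 0  0  0  0  1  2  1]
  [T]: (2)·-1+(1)·1+(2)·-1+(1)·-1+(2)·0+(-2)·-3+(2)·-1 = 0
  [Θ]: (2)·0+(1)·0+(2)·0+(1)·0+(2)·1+(-2)·2+(2)·1 = 0
⇒ 1 (dimensionless)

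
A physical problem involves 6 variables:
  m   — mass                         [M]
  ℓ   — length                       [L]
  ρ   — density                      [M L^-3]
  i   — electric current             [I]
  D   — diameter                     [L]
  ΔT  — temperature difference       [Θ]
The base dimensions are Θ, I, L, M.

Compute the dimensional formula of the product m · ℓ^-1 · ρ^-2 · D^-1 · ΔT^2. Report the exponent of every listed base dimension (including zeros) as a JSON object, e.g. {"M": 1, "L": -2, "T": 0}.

Exponent matrix [Θ,I,L,M] × [m,ℓ,ρ,i,D,ΔT]:
  Θ: [ 0  0  0  0  0  1]
  I: [ 0  0  0  1  0  0]
  L: [ 0  1 -3  0  1  0]
  M: [ 1  0  1  0  0  0]
  [Θ]: (1)·0+(-1)·0+(-2)·0+(-1)·0+(2)·1 = 2
  [I]: (1)·0+(-1)·0+(-2)·0+(-1)·0+(2)·0 = 0
  [L]: (1)·0+(-1)·1+(-2)·-3+(-1)·1+(2)·0 = 4
  [M]: (1)·1+(-1)·0+(-2)·1+(-1)·0+(2)·0 = -1
⇒ Θ^2 L^4 M^-1

{"Θ": 2, "I": 0, "L": 4, "M": -1}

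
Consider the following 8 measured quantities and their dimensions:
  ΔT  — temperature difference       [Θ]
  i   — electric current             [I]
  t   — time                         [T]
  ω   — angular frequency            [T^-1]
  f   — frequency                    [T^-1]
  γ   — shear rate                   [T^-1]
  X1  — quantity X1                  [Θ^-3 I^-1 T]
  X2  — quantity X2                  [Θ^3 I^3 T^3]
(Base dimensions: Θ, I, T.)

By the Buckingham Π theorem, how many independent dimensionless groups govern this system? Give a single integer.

5

Write exponents as rows Θ,I,T / cols ΔT,i,t,ω,f,γ,X1,X2:
  Θ: [ 1  0  0  0  0  0 -3  3]
  I: [ 0  1  0  0  0  0 -1  3]
  T: [ 0  0  1 -1 -1 -1  1  3]
Row reduction gives pivot columns ΔT,i,t; rank = 3
Π count = n − r = 8 − 3 = 5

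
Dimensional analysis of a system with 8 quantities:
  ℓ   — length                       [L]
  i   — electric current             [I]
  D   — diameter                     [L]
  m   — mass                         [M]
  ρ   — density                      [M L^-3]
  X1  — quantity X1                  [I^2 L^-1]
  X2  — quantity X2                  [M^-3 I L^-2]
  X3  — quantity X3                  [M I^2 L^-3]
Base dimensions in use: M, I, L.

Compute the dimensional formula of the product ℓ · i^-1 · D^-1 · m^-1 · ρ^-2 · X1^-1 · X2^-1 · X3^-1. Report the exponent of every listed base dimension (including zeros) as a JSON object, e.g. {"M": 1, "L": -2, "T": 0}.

{"M": -1, "I": -6, "L": 12}

Write exponents as rows M,I,L / cols ℓ,i,D,m,ρ,X1,X2,X3:
  M: [ 0  0  0  1  1  0 -3  1]
  I: [ 0  1  0  0  0  2  1  2]
  L: [ 1  0  1  0 -3 -1 -2 -3]
  [M]: (1)·0+(-1)·0+(-1)·0+(-1)·1+(-2)·1+(-1)·0+(-1)·-3+(-1)·1 = -1
  [I]: (1)·0+(-1)·1+(-1)·0+(-1)·0+(-2)·0+(-1)·2+(-1)·1+(-1)·2 = -6
  [L]: (1)·1+(-1)·0+(-1)·1+(-1)·0+(-2)·-3+(-1)·-1+(-1)·-2+(-1)·-3 = 12
⇒ M^-1 I^-6 L^12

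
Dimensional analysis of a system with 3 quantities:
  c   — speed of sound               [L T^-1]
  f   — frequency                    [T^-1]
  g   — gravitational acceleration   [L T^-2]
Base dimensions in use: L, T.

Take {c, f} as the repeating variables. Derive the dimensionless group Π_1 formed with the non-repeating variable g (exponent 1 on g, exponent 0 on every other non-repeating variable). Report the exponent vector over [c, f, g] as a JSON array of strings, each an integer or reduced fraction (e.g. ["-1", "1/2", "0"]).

Dimensional matrix (L×T by c×f×g):
  L: [ 1  0  1]
  T: [-1 -1 -2]
Row reduction gives pivot columns c,f; rank = 2
Repeat: c,f; free: g
RREF:
  r0: [   1    0    1]
  r1: [   0    1    1]
Fix exponent of g at 1; solve each RREF row for its pivot's exponent:
  r0: exp(c) + (1)·1 = 0 ⇒ exp(c) = -1
  r1: exp(f) + (1)·1 = 0 ⇒ exp(f) = -1
Π_1 = c^-1 · f^-1 · g

["-1", "-1", "1"]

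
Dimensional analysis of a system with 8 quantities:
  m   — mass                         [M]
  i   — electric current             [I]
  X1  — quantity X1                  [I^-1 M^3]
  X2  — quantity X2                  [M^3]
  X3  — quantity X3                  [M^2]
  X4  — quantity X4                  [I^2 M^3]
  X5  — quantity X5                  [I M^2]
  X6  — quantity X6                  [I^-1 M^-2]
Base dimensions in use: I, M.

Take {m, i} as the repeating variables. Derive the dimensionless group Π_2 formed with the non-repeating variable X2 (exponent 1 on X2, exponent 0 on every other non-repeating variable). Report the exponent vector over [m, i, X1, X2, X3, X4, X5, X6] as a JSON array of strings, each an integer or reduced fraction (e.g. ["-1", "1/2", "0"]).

Dimensional matrix (I×M by m×i×X1×X2×X3×X4×X5×X6):
  I: [ 0  1 -1  0  0  2  1 -1]
  M: [ 1  0  3  3  2  3  2 -2]
Echelon form has 2 nonzero rows (pivots: m,i)
Pivot set = {m,i}, free = {X1,X2,X3,X4,X5,X6}
RREF:
  r0: [   1    0    3    3    2    3    2   -2]
  r1: [   0    1   -1    0    0    2    1   -1]
Fix exponent of X2 at 1, X1 at 0, X3 at 0, X4 at 0, X5 at 0, X6 at 0; solve each RREF row for its pivot's exponent:
  r0: exp(m) + (3)·1 = 0 ⇒ exp(m) = -3
  r1: exp(i) + (0)·1 = 0 ⇒ exp(i) = 0
Π_2 = m^-3 · X2

["-3", "0", "0", "1", "0", "0", "0", "0"]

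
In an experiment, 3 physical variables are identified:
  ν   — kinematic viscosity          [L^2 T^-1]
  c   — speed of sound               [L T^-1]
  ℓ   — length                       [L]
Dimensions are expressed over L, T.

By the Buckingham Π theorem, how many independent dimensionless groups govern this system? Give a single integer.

Write exponents as rows L,T / cols ν,c,ℓ:
  L: [ 2  1  1]
  T: [-1 -1  0]
Row reduction gives pivot columns ν,c; rank = 2
Π count = n − r = 3 − 2 = 1

1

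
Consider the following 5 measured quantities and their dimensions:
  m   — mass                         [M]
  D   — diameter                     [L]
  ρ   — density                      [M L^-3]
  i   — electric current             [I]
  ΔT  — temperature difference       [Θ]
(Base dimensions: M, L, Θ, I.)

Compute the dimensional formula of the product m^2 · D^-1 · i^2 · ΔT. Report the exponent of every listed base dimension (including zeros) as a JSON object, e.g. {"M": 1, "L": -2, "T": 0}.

Write exponents as rows M,L,Θ,I / cols m,D,ρ,i,ΔT:
  M: [ 1  0  1  0  0]
  L: [ 0  1 -3  0  0]
  Θ: [ 0  0  0  0  1]
  I: [ 0  0  0  1  0]
  [M]: (2)·1+(-1)·0+(2)·0+(1)·0 = 2
  [L]: (2)·0+(-1)·1+(2)·0+(1)·0 = -1
  [Θ]: (2)·0+(-1)·0+(2)·0+(1)·1 = 1
  [I]: (2)·0+(-1)·0+(2)·1+(1)·0 = 2
⇒ M^2 L^-1 Θ I^2

{"M": 2, "L": -1, "Θ": 1, "I": 2}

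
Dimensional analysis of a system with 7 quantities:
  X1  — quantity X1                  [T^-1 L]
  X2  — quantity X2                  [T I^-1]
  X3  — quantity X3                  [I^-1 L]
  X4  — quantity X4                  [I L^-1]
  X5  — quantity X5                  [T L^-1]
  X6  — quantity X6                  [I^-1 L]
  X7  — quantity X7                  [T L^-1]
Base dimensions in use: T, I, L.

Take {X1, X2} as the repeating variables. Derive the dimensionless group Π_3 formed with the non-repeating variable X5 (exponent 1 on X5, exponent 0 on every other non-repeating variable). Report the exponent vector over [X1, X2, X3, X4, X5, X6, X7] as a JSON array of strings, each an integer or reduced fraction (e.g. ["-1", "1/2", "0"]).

["1", "0", "0", "0", "1", "0", "0"]

Dimensional matrix (T×I×L by X1×X2×X3×X4×X5×X6×X7):
  T: [-1  1  0  0  1  0  1]
  I: [ 0 -1 -1  1  0 -1  0]
  L: [ 1  0  1 -1 -1  1 -1]
Echelon form has 2 nonzero rows (pivots: X1,X2)
Repeat: X1,X2; free: X3,X4,X5,X6,X7
RREF:
  r0: [   1    0    1   -1   -1    1   -1]
  r1: [   0    1    1   -1    0    1    0]
  r2: [   0    0    0    0    0    0    0]
Fix exponent of X5 at 1, X3 at 0, X4 at 0, X6 at 0, X7 at 0; solve each RREF row for its pivot's exponent:
  r0: exp(X1) + (-1)·1 = 0 ⇒ exp(X1) = 1
  r1: exp(X2) + (0)·1 = 0 ⇒ exp(X2) = 0
Π_3 = X1 · X5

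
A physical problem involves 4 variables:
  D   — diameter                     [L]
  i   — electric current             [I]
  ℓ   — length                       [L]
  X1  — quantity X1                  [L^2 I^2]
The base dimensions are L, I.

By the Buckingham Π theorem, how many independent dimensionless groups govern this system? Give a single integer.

2

Dimensional matrix (L×I by D×i×ℓ×X1):
  L: [ 1  0  1  2]
  I: [ 0  1  0  2]
Row reduction gives pivot columns D,i; rank = 2
n=4, r=2 ⇒ 2 dimensionless groups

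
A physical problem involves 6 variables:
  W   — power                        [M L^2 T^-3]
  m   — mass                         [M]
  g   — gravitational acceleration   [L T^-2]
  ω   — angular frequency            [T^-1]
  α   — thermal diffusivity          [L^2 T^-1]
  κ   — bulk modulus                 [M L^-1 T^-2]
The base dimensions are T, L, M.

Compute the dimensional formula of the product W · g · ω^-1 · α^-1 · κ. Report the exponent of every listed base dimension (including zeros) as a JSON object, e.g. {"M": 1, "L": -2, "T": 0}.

Dimensional matrix (T×L×M by W×m×g×ω×α×κ):
  T: [-3  0 -2 -1 -1 -2]
  L: [ 2  0  1  0  2 -1]
  M: [ 1  1  0  0  0  1]
  [T]: (1)·-3+(1)·-2+(-1)·-1+(-1)·-1+(1)·-2 = -5
  [L]: (1)·2+(1)·1+(-1)·0+(-1)·2+(1)·-1 = 0
  [M]: (1)·1+(1)·0+(-1)·0+(-1)·0+(1)·1 = 2
⇒ T^-5 M^2

{"T": -5, "L": 0, "M": 2}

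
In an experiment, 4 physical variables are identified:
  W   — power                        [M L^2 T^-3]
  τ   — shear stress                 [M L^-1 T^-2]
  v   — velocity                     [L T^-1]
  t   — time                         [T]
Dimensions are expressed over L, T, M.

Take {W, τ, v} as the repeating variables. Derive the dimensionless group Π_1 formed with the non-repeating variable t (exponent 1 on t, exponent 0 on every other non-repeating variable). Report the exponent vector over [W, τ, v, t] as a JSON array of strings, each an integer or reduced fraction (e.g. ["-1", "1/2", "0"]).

Write exponents as rows L,T,M / cols W,τ,v,t:
  L: [ 2 -1  1  0]
  T: [-3 -2 -1  1]
  M: [ 1  1  0  0]
Row reduction gives pivot columns W,τ,v; rank = 3
Repeat: W,τ,v; free: t
RREF:
  r0: [   1    0    0  1/2]
  r1: [   0    1    0 -1/2]
  r2: [   0    0    1 -3/2]
Fix exponent of t at 1; solve each RREF row for its pivot's exponent:
  r0: exp(W) + (1/2)·1 = 0 ⇒ exp(W) = -1/2
  r1: exp(τ) + (-1/2)·1 = 0 ⇒ exp(τ) = 1/2
  r2: exp(v) + (-3/2)·1 = 0 ⇒ exp(v) = 3/2
Π_1 = W^(-1/2) · τ^(1/2) · v^(3/2) · t

["-1/2", "1/2", "3/2", "1"]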